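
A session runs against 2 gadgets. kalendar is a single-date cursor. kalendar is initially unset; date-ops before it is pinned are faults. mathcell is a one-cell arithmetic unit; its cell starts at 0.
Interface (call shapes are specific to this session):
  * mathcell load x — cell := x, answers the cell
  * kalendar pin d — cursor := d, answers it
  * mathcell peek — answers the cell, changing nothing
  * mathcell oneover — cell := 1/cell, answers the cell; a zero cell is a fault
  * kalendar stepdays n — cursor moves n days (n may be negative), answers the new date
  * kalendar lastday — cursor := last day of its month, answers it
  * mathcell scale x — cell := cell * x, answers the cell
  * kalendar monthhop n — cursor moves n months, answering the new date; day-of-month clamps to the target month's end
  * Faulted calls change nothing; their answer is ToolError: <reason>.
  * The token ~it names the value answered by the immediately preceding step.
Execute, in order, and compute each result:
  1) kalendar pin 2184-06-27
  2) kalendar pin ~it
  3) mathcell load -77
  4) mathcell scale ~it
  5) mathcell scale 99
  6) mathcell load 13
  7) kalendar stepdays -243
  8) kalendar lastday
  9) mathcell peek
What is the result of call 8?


% 1. kalendar pin(2184-06-27) -> 2184-06-27
% 2. kalendar pin(~it) -> 2184-06-27
% 3. mathcell load(-77) -> -77
% 4. mathcell scale(~it) -> 5929
% 5. mathcell scale(99) -> 586971
% 6. mathcell load(13) -> 13
% 7. kalendar stepdays(-243) -> 2183-10-28
% 8. kalendar lastday() -> 2183-10-31
% 9. mathcell peek() -> 13

Answer: 2183-10-31


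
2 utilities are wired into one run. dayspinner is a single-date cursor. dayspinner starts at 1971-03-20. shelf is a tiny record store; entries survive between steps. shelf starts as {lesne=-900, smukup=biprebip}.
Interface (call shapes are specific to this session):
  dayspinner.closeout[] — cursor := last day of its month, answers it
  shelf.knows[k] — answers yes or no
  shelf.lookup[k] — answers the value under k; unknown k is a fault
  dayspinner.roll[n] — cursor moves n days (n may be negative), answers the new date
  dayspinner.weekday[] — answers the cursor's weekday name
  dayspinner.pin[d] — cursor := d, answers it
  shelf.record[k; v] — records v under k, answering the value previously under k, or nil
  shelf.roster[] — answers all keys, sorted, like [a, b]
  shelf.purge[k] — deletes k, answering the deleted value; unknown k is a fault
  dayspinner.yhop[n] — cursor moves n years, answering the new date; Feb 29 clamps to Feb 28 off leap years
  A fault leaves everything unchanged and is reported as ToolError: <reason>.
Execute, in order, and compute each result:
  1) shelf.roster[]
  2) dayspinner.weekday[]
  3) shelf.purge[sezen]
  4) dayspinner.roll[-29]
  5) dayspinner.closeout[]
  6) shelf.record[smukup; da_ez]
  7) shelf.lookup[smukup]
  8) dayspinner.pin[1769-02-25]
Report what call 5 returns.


Invoking shelf.roster(), and observe [lesne, smukup].
Then dayspinner.weekday: Saturday.
Now I run shelf.purge with k→sezen, giving ToolError: no such key sezen.
Now I run dayspinner.roll with n→-29, yielding 1971-02-19.
I call dayspinner.closeout, and observe 1971-02-28.
Then shelf.record with k→smukup, v→da_ez, and get biprebip.
Then shelf.lookup with k→smukup, and observe da_ez.
Invoking dayspinner.pin with d→1769-02-25, giving 1769-02-25.

Answer: 1971-02-28


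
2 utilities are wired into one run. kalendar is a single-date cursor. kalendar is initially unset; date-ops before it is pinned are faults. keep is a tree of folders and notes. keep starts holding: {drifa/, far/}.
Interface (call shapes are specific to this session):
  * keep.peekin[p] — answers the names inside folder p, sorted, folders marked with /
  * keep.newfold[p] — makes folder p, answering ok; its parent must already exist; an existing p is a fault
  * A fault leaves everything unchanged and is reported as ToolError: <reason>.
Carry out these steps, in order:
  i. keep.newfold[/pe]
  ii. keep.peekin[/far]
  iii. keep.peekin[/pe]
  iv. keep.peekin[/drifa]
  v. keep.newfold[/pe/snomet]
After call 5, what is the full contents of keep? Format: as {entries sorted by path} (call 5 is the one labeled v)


Do: newfold[p: /pe]
See: ok
Do: peekin[p: /far]
See: []
Do: peekin[p: /pe]
See: []
Do: peekin[p: /drifa]
See: []
Do: newfold[p: /pe/snomet]
See: ok

Answer: {drifa/, far/, pe/, pe/snomet/}


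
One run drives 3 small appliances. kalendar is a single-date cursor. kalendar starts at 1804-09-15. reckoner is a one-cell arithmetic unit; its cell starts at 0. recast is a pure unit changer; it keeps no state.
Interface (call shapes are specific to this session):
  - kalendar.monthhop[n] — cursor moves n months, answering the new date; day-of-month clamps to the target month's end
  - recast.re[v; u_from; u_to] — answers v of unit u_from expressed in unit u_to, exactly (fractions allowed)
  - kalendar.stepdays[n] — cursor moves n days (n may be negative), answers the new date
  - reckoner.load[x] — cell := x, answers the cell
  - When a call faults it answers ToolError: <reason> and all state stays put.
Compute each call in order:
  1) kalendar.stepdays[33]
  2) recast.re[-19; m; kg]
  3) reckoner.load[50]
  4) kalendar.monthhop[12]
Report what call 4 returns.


Answer: 1805-10-18

Derivation:
> kalendar.stepdays n='33'
  1804-10-18
> recast.re v='-19' u_from='m' u_to='kg'
  ToolError: incompatible units
> reckoner.load x='50'
  50
> kalendar.monthhop n='12'
  1805-10-18


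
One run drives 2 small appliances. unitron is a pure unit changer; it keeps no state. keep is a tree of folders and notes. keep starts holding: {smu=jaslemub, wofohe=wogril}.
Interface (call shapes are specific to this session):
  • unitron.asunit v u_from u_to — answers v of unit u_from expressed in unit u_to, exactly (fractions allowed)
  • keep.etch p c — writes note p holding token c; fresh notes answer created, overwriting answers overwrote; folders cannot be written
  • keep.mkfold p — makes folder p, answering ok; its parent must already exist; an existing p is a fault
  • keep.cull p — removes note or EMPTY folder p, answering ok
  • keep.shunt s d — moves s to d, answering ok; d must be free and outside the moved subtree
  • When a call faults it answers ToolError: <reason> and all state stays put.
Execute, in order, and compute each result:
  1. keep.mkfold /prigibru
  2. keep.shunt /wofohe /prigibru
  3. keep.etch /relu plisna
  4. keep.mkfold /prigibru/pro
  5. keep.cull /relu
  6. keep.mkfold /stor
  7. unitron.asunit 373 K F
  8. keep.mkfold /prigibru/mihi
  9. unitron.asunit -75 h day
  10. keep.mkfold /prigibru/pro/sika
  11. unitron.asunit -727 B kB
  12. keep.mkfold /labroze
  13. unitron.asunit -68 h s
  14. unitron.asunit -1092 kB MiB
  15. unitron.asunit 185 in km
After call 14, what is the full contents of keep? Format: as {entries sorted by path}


Do: keep.mkfold[p: /prigibru]
See: ok
Do: keep.shunt[s: /wofohe; d: /prigibru]
See: ToolError: exists
Do: keep.etch[p: /relu; c: plisna]
See: created
Do: keep.mkfold[p: /prigibru/pro]
See: ok
Do: keep.cull[p: /relu]
See: ok
Do: keep.mkfold[p: /stor]
See: ok
Do: unitron.asunit[v: 373; u_from: K; u_to: F]
See: 21173/100
Do: keep.mkfold[p: /prigibru/mihi]
See: ok
Do: unitron.asunit[v: -75; u_from: h; u_to: day]
See: -25/8
Do: keep.mkfold[p: /prigibru/pro/sika]
See: ok
Do: unitron.asunit[v: -727; u_from: B; u_to: kB]
See: -727/1000
Do: keep.mkfold[p: /labroze]
See: ok
Do: unitron.asunit[v: -68; u_from: h; u_to: s]
See: -244800
Do: unitron.asunit[v: -1092; u_from: kB; u_to: MiB]
See: -34125/32768
Do: unitron.asunit[v: 185; u_from: in; u_to: km]
See: 4699/1000000

Answer: {labroze/, prigibru/, prigibru/mihi/, prigibru/pro/, prigibru/pro/sika/, smu=jaslemub, stor/, wofohe=wogril}


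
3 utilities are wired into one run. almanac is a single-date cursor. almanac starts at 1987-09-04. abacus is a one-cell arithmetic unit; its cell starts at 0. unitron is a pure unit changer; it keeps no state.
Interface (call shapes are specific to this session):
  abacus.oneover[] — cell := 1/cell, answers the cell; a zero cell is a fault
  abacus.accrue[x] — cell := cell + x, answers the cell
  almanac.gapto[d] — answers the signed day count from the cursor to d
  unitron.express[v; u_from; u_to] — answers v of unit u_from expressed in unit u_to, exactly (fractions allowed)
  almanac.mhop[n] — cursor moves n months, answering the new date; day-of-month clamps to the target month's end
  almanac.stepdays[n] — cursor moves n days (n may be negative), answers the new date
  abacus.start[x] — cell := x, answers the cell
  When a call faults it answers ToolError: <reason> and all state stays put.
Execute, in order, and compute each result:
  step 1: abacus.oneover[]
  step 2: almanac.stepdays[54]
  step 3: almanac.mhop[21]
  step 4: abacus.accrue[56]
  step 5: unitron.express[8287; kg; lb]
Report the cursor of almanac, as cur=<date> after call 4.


Answer: cur=1989-07-28

Derivation:
Do: abacus.oneover[]
See: ToolError: reciprocal of zero
Do: almanac.stepdays[n→54]
See: 1987-10-28
Do: almanac.mhop[n→21]
See: 1989-07-28
Do: abacus.accrue[x→56]
See: 56
Do: unitron.express[v→8287; u_from→kg; u_to→lb]
See: 828700000000/45359237


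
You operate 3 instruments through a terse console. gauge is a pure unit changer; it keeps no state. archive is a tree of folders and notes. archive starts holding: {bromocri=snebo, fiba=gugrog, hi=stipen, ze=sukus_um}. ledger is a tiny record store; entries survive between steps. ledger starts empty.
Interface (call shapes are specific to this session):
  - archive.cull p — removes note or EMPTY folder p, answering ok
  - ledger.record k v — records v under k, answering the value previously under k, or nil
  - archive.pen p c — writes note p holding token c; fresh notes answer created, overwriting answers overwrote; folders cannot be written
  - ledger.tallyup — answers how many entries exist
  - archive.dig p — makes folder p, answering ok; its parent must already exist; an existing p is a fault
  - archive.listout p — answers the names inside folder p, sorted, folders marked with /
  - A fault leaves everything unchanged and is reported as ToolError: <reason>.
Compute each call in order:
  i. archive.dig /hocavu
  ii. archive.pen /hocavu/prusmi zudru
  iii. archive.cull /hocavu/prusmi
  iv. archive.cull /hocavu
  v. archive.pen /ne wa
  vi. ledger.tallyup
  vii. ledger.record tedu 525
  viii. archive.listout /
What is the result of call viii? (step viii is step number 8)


>> dig(/hocavu)
<< ok
>> pen(/hocavu/prusmi, zudru)
<< created
>> cull(/hocavu/prusmi)
<< ok
>> cull(/hocavu)
<< ok
>> pen(/ne, wa)
<< created
>> tallyup()
<< 0
>> record(tedu, 525)
<< nil
>> listout(/)
<< [bromocri, fiba, hi, ne, ze]

Answer: [bromocri, fiba, hi, ne, ze]


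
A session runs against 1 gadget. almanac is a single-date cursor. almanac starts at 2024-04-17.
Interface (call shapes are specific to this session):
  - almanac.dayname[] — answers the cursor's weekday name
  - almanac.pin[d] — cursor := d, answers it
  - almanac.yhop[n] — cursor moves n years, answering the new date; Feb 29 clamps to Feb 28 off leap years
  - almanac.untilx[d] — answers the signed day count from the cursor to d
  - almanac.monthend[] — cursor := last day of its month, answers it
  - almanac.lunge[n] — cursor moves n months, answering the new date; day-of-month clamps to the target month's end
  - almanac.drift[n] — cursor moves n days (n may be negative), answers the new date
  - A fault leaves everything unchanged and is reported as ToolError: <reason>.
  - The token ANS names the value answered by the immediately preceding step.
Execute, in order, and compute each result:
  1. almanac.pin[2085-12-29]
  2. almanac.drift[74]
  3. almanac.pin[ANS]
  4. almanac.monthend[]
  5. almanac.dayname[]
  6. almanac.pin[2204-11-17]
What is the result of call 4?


Answer: 2086-03-31

Derivation:
Step: almanac.pin[2085-12-29]
Result: 2085-12-29
Step: almanac.drift[74]
Result: 2086-03-13
Step: almanac.pin[ANS]
Result: 2086-03-13
Step: almanac.monthend[]
Result: 2086-03-31
Step: almanac.dayname[]
Result: Sunday
Step: almanac.pin[2204-11-17]
Result: 2204-11-17


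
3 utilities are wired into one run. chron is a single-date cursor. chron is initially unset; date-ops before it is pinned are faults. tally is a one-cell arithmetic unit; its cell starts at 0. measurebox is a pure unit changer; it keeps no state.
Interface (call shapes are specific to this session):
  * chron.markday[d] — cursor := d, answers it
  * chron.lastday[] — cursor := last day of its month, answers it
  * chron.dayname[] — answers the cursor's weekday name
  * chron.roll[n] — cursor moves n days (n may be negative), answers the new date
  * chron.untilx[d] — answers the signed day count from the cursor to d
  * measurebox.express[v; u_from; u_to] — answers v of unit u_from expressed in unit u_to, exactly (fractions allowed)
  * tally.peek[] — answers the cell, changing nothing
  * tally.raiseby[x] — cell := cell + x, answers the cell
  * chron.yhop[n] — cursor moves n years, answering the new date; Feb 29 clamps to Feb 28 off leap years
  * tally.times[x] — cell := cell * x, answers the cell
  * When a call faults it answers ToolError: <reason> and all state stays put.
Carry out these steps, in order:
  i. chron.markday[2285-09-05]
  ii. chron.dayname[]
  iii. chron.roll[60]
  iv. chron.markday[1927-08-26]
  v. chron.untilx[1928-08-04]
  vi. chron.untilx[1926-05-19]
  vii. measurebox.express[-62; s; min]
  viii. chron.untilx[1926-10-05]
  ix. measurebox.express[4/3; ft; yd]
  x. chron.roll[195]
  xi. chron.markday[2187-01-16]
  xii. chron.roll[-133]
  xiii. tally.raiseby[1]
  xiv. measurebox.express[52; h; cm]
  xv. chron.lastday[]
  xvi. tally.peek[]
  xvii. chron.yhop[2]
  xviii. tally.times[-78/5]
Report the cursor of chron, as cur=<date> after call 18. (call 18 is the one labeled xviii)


→ chron.markday(d='2285-09-05')
← 2285-09-05
→ chron.dayname()
← Saturday
→ chron.roll(n='60')
← 2285-11-04
→ chron.markday(d='1927-08-26')
← 1927-08-26
→ chron.untilx(d='1928-08-04')
← 344
→ chron.untilx(d='1926-05-19')
← -464
→ measurebox.express(v='-62', u_from='s', u_to='min')
← -31/30
→ chron.untilx(d='1926-10-05')
← -325
→ measurebox.express(v='4/3', u_from='ft', u_to='yd')
← 4/9
→ chron.roll(n='195')
← 1928-03-08
→ chron.markday(d='2187-01-16')
← 2187-01-16
→ chron.roll(n='-133')
← 2186-09-05
→ tally.raiseby(x='1')
← 1
→ measurebox.express(v='52', u_from='h', u_to='cm')
← ToolError: incompatible units
→ chron.lastday()
← 2186-09-30
→ tally.peek()
← 1
→ chron.yhop(n='2')
← 2188-09-30
→ tally.times(x='-78/5')
← -78/5

Answer: cur=2188-09-30


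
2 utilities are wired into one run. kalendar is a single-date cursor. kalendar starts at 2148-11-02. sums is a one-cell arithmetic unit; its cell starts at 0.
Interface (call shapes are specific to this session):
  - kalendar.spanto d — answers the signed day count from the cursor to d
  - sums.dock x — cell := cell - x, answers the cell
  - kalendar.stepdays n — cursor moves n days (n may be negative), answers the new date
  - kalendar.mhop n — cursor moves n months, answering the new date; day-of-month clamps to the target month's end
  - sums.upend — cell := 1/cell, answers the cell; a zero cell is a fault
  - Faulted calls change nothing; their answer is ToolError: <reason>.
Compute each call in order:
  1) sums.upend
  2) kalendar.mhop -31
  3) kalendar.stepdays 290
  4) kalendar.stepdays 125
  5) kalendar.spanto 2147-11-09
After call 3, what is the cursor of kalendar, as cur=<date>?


Answer: cur=2147-01-17

Derivation:
CALL sums.upend[]
RET  ToolError: reciprocal of zero
CALL kalendar.mhop[n='-31']
RET  2146-04-02
CALL kalendar.stepdays[n='290']
RET  2147-01-17
CALL kalendar.stepdays[n='125']
RET  2147-05-22
CALL kalendar.spanto[d='2147-11-09']
RET  171


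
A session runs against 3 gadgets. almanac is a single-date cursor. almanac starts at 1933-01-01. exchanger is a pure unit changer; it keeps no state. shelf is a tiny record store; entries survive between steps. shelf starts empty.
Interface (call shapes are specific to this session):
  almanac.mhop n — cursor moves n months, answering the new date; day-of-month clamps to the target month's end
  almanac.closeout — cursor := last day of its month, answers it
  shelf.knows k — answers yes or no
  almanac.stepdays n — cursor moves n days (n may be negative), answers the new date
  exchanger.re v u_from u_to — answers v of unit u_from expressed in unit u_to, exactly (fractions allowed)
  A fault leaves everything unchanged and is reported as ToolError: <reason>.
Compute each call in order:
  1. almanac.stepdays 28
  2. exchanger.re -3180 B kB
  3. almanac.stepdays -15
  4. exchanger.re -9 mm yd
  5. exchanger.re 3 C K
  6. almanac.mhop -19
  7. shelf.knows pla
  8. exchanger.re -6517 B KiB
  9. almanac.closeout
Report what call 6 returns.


Answer: 1931-06-14

Derivation:
Do: almanac.stepdays[n→28]
See: 1933-01-29
Do: exchanger.re[v→-3180; u_from→B; u_to→kB]
See: -159/50
Do: almanac.stepdays[n→-15]
See: 1933-01-14
Do: exchanger.re[v→-9; u_from→mm; u_to→yd]
See: -5/508
Do: exchanger.re[v→3; u_from→C; u_to→K]
See: 5523/20
Do: almanac.mhop[n→-19]
See: 1931-06-14
Do: shelf.knows[k→pla]
See: no
Do: exchanger.re[v→-6517; u_from→B; u_to→KiB]
See: -6517/1024
Do: almanac.closeout[]
See: 1931-06-30


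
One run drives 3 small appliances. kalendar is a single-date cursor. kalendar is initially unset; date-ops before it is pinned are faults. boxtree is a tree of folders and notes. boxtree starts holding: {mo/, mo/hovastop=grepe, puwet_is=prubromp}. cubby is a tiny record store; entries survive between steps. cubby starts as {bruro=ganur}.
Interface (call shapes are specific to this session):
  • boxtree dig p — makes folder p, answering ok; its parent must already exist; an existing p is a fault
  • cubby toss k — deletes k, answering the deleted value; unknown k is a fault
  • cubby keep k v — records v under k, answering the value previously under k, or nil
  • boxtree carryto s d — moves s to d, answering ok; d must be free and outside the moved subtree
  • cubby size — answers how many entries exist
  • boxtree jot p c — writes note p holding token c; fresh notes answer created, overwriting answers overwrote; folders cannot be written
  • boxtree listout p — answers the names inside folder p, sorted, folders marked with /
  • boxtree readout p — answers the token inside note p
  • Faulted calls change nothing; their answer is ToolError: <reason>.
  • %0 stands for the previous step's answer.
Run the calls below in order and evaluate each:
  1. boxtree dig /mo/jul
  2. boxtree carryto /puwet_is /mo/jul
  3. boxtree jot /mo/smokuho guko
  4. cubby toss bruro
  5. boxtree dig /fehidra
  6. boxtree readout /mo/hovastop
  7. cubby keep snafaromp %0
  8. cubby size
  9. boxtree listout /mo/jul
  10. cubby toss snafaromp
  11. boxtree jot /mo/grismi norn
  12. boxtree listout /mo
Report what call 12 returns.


Do: boxtree dig[p: /mo/jul]
See: ok
Do: boxtree carryto[s: /puwet_is; d: /mo/jul]
See: ToolError: exists
Do: boxtree jot[p: /mo/smokuho; c: guko]
See: created
Do: cubby toss[k: bruro]
See: ganur
Do: boxtree dig[p: /fehidra]
See: ok
Do: boxtree readout[p: /mo/hovastop]
See: grepe
Do: cubby keep[k: snafaromp; v: %0]
See: nil
Do: cubby size[]
See: 1
Do: boxtree listout[p: /mo/jul]
See: []
Do: cubby toss[k: snafaromp]
See: grepe
Do: boxtree jot[p: /mo/grismi; c: norn]
See: created
Do: boxtree listout[p: /mo]
See: [grismi, hovastop, jul/, smokuho]

Answer: [grismi, hovastop, jul/, smokuho]


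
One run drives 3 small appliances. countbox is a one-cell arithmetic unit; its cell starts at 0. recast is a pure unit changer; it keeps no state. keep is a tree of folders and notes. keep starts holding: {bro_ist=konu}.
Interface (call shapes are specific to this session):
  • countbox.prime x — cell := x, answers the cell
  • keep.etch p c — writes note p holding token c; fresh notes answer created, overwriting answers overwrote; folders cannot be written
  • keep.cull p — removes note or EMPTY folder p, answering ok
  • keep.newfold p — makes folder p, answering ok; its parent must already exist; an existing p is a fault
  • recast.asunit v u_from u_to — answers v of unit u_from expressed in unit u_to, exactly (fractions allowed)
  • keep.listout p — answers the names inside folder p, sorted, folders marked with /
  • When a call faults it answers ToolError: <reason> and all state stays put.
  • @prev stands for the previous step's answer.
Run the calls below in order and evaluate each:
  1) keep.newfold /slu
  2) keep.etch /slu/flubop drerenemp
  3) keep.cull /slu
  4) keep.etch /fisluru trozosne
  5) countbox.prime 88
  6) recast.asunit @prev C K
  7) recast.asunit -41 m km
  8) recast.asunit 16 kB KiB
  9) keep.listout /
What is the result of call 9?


·→ keep.newfold(p='/slu')
·← ok
·→ keep.etch(p='/slu/flubop', c='drerenemp')
·← created
·→ keep.cull(p='/slu')
·← ToolError: not empty
·→ keep.etch(p='/fisluru', c='trozosne')
·← created
·→ countbox.prime(x='88')
·← 88
·→ recast.asunit(v='@prev', u_from='C', u_to='K')
·← 7223/20
·→ recast.asunit(v='-41', u_from='m', u_to='km')
·← -41/1000
·→ recast.asunit(v='16', u_from='kB', u_to='KiB')
·← 125/8
·→ keep.listout(p='/')
·← [bro_ist, fisluru, slu/]

Answer: [bro_ist, fisluru, slu/]


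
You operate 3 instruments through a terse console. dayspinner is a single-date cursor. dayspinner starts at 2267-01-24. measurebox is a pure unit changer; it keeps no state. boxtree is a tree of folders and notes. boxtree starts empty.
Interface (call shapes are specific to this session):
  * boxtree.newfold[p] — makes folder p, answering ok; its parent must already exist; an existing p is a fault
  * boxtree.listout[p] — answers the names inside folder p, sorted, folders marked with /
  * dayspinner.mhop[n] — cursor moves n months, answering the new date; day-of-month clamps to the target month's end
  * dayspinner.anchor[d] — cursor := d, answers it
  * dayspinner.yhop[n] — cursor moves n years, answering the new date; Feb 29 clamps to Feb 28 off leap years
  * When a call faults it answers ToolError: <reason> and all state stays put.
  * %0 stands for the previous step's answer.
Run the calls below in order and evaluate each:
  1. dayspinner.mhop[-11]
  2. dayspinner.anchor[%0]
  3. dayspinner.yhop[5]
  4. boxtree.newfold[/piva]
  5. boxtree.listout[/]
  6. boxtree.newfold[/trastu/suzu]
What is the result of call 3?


-> dayspinner.mhop(n=-11)
<- 2266-02-24
-> dayspinner.anchor(d=%0)
<- 2266-02-24
-> dayspinner.yhop(n=5)
<- 2271-02-24
-> boxtree.newfold(p=/piva)
<- ok
-> boxtree.listout(p=/)
<- [piva/]
-> boxtree.newfold(p=/trastu/suzu)
<- ToolError: no parent

Answer: 2271-02-24


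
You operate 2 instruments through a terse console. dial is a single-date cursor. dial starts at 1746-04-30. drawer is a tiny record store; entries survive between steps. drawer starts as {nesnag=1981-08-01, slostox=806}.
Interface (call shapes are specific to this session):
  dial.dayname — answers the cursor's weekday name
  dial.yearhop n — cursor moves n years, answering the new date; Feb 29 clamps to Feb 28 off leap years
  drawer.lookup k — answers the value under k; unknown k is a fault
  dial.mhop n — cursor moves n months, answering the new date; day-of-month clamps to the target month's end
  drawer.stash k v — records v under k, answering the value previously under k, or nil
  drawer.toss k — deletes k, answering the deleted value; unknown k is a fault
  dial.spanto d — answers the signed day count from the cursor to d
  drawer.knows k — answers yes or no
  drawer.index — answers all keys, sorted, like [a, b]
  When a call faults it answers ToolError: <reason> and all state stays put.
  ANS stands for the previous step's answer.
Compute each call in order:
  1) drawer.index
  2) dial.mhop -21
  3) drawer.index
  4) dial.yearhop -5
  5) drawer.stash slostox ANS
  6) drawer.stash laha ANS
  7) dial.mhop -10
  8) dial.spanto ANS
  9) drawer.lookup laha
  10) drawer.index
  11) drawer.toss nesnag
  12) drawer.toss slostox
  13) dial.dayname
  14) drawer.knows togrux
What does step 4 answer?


Answer: 1739-07-30

Derivation:
Step: index[]
Result: [nesnag, slostox]
Step: mhop[n: -21]
Result: 1744-07-30
Step: index[]
Result: [nesnag, slostox]
Step: yearhop[n: -5]
Result: 1739-07-30
Step: stash[k: slostox; v: ANS]
Result: 806
Step: stash[k: laha; v: ANS]
Result: nil
Step: mhop[n: -10]
Result: 1738-09-30
Step: spanto[d: ANS]
Result: 0
Step: lookup[k: laha]
Result: 806
Step: index[]
Result: [laha, nesnag, slostox]
Step: toss[k: nesnag]
Result: 1981-08-01
Step: toss[k: slostox]
Result: 1739-07-30
Step: dayname[]
Result: Tuesday
Step: knows[k: togrux]
Result: no


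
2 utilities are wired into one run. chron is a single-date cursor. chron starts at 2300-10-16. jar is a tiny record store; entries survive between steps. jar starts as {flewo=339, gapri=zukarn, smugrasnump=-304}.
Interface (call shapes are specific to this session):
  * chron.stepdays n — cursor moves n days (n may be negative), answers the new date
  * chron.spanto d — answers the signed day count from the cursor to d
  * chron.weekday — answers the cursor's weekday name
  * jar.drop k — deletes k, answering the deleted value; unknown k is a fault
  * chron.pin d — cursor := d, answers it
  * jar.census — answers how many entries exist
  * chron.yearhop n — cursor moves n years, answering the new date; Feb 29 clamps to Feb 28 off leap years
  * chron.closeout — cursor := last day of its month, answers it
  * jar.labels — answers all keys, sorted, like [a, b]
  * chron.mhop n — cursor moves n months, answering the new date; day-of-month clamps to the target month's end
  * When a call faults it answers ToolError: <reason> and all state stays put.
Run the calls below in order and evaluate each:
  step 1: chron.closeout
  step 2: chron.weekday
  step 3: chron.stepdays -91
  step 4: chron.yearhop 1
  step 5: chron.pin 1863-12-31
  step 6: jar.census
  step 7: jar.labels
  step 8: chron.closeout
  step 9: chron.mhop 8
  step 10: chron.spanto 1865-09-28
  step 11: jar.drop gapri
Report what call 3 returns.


Answer: 2300-08-01

Derivation:
Then chron.closeout, and see 2300-10-31.
Invoking chron.weekday(), giving Wednesday.
Next I call chron.stepdays on n→-91, which returns 2300-08-01.
I use chron.yearhop on n→1, giving 2301-08-01.
Now I run chron.pin on d→1863-12-31, and see 1863-12-31.
Using jar.census, → 3.
I call jar.labels, giving [flewo, gapri, smugrasnump].
I try chron.closeout(): 1863-12-31.
Then chron.mhop on n→8, — result: 1864-08-31.
Calling chron.spanto on d→1865-09-28: 393.
I call jar.drop on k→gapri, and observe zukarn.


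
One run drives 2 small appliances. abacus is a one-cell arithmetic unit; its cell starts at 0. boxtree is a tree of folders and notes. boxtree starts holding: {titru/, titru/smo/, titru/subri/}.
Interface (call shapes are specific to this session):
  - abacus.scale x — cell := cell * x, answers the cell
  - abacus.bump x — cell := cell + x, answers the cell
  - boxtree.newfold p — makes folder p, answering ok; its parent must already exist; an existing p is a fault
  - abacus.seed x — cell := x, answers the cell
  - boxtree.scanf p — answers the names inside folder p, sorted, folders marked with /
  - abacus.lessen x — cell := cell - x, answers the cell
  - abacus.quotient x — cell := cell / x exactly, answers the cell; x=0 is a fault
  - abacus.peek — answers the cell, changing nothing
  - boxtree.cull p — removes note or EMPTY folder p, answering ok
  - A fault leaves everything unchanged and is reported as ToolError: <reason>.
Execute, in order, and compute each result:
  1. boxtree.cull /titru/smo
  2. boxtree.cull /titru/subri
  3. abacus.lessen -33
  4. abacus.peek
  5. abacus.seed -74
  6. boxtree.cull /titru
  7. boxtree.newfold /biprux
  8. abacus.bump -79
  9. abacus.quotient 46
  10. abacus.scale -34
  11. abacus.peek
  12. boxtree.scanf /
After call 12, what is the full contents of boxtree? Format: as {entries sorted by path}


I call boxtree.cull on p=/titru/smo, which returns ok.
I use boxtree.cull on p=/titru/subri, and get ok.
I call abacus.lessen on x=-33, which returns 33.
Now I run abacus.peek(), and observe 33.
I invoke abacus.seed on x=-74, giving -74.
I call boxtree.cull on p=/titru, → ok.
I use boxtree.newfold on p=/biprux, yielding ok.
Calling abacus.bump on x=-79, and get -153.
I run abacus.quotient on x=46: -153/46.
Next I call abacus.scale on x=-34: 2601/23.
I call abacus.peek, — result: 2601/23.
I run boxtree.scanf on p=/, → [biprux/].

Answer: {biprux/}


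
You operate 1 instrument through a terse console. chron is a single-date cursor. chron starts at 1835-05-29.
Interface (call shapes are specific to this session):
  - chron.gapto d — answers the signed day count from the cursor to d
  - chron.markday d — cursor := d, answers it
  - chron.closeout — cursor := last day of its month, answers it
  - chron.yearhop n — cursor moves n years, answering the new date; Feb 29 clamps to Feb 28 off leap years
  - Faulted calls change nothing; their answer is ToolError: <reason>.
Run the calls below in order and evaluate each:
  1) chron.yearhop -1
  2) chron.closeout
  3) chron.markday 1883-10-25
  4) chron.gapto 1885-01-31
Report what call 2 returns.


// chron.yearhop(n→-1) : 1834-05-29
// chron.closeout() : 1834-05-31
// chron.markday(d→1883-10-25) : 1883-10-25
// chron.gapto(d→1885-01-31) : 464

Answer: 1834-05-31


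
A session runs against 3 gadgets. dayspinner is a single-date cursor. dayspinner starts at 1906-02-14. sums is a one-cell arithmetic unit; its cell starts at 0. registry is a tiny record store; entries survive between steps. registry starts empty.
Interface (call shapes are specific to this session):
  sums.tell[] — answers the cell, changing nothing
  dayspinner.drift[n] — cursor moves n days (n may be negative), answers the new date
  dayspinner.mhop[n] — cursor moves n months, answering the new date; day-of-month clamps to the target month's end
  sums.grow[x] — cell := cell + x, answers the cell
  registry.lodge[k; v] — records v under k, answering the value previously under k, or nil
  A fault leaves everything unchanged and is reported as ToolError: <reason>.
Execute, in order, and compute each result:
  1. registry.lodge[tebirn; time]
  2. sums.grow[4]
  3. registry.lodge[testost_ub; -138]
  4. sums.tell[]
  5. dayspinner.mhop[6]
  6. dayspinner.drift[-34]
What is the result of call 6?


-- registry.lodge(k→tebirn, v→time) == nil
-- sums.grow(x→4) == 4
-- registry.lodge(k→testost_ub, v→-138) == nil
-- sums.tell() == 4
-- dayspinner.mhop(n→6) == 1906-08-14
-- dayspinner.drift(n→-34) == 1906-07-11

Answer: 1906-07-11


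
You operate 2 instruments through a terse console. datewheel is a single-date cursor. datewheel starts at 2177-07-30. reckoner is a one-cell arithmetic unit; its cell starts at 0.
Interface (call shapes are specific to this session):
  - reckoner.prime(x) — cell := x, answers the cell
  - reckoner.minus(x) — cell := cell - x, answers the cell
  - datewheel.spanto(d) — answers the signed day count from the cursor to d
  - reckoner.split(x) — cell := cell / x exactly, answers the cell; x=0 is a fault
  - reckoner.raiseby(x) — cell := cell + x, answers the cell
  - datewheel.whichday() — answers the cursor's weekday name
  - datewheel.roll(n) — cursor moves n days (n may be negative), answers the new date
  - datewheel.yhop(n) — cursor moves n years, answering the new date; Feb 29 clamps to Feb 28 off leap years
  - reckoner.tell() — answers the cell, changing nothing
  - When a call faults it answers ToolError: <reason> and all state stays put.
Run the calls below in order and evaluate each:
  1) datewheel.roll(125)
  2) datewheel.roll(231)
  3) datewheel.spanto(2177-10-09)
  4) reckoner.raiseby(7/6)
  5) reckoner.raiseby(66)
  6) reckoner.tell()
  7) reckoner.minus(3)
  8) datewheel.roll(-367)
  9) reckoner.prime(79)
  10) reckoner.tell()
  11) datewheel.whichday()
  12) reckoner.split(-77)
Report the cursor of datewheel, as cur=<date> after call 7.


;; 1. datewheel.roll(n=125) == 2177-12-02
;; 2. datewheel.roll(n=231) == 2178-07-21
;; 3. datewheel.spanto(d=2177-10-09) == -285
;; 4. reckoner.raiseby(x=7/6) == 7/6
;; 5. reckoner.raiseby(x=66) == 403/6
;; 6. reckoner.tell() == 403/6
;; 7. reckoner.minus(x=3) == 385/6
;; 8. datewheel.roll(n=-367) == 2177-07-19
;; 9. reckoner.prime(x=79) == 79
;; 10. reckoner.tell() == 79
;; 11. datewheel.whichday() == Saturday
;; 12. reckoner.split(x=-77) == -79/77

Answer: cur=2178-07-21


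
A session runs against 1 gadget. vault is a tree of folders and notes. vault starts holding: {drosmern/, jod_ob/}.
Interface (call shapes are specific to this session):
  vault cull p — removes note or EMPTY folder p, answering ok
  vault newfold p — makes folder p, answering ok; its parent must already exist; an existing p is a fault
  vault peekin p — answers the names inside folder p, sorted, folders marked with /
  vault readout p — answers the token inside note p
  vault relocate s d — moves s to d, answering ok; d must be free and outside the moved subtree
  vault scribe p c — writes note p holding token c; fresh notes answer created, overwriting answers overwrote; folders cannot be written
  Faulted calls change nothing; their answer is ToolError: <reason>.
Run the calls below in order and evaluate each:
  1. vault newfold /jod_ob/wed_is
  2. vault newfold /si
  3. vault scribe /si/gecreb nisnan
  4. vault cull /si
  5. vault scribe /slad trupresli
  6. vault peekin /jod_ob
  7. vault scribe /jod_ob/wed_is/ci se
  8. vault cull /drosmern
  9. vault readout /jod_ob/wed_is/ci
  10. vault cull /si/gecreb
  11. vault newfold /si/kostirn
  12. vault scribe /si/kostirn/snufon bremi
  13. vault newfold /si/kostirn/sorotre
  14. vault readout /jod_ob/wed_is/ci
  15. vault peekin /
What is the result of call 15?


Answer: [jod_ob/, si/, slad]

Derivation:
[in] vault newfold p=/jod_ob/wed_is
[out] ok
[in] vault newfold p=/si
[out] ok
[in] vault scribe p=/si/gecreb c=nisnan
[out] created
[in] vault cull p=/si
[out] ToolError: not empty
[in] vault scribe p=/slad c=trupresli
[out] created
[in] vault peekin p=/jod_ob
[out] [wed_is/]
[in] vault scribe p=/jod_ob/wed_is/ci c=se
[out] created
[in] vault cull p=/drosmern
[out] ok
[in] vault readout p=/jod_ob/wed_is/ci
[out] se
[in] vault cull p=/si/gecreb
[out] ok
[in] vault newfold p=/si/kostirn
[out] ok
[in] vault scribe p=/si/kostirn/snufon c=bremi
[out] created
[in] vault newfold p=/si/kostirn/sorotre
[out] ok
[in] vault readout p=/jod_ob/wed_is/ci
[out] se
[in] vault peekin p=/
[out] [jod_ob/, si/, slad]


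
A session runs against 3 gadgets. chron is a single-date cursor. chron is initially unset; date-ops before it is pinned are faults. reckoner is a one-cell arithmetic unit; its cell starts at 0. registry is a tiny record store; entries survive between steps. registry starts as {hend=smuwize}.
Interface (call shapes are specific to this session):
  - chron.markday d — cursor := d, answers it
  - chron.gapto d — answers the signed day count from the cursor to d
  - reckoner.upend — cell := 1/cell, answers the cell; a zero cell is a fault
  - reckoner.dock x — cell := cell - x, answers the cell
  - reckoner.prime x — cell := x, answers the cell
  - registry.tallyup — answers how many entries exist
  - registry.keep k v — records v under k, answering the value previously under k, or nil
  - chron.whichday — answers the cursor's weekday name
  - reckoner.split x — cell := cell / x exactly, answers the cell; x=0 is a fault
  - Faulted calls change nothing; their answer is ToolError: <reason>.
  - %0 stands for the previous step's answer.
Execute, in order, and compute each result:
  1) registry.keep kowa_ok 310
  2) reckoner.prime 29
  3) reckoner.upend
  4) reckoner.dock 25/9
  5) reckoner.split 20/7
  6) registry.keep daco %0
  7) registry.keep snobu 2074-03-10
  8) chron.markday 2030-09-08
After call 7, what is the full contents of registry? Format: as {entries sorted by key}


Answer: {daco=-1253/1305, hend=smuwize, kowa_ok=310, snobu=2074-03-10}

Derivation:
Act: registry.keep[k=kowa_ok; v=310]
Obs: nil
Act: reckoner.prime[x=29]
Obs: 29
Act: reckoner.upend[]
Obs: 1/29
Act: reckoner.dock[x=25/9]
Obs: -716/261
Act: reckoner.split[x=20/7]
Obs: -1253/1305
Act: registry.keep[k=daco; v=%0]
Obs: nil
Act: registry.keep[k=snobu; v=2074-03-10]
Obs: nil
Act: chron.markday[d=2030-09-08]
Obs: 2030-09-08


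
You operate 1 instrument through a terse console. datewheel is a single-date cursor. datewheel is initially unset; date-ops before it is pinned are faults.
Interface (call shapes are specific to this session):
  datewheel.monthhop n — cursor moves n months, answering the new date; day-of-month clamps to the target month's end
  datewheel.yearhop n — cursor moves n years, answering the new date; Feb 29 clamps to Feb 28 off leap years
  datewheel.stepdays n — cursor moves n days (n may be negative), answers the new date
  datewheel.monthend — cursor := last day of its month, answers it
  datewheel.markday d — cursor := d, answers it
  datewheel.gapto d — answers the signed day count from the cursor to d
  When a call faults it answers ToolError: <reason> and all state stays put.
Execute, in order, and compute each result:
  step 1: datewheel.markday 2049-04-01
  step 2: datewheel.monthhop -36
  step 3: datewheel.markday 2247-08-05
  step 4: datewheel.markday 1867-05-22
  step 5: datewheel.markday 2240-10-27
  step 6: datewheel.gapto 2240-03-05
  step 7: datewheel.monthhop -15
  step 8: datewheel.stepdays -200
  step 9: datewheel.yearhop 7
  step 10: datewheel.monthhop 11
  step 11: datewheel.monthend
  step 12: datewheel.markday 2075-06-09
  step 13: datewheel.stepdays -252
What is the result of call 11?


Answer: 2246-12-31

Derivation:
-- datewheel.markday(2049-04-01) -> 2049-04-01
-- datewheel.monthhop(-36) -> 2046-04-01
-- datewheel.markday(2247-08-05) -> 2247-08-05
-- datewheel.markday(1867-05-22) -> 1867-05-22
-- datewheel.markday(2240-10-27) -> 2240-10-27
-- datewheel.gapto(2240-03-05) -> -236
-- datewheel.monthhop(-15) -> 2239-07-27
-- datewheel.stepdays(-200) -> 2239-01-08
-- datewheel.yearhop(7) -> 2246-01-08
-- datewheel.monthhop(11) -> 2246-12-08
-- datewheel.monthend() -> 2246-12-31
-- datewheel.markday(2075-06-09) -> 2075-06-09
-- datewheel.stepdays(-252) -> 2074-09-30


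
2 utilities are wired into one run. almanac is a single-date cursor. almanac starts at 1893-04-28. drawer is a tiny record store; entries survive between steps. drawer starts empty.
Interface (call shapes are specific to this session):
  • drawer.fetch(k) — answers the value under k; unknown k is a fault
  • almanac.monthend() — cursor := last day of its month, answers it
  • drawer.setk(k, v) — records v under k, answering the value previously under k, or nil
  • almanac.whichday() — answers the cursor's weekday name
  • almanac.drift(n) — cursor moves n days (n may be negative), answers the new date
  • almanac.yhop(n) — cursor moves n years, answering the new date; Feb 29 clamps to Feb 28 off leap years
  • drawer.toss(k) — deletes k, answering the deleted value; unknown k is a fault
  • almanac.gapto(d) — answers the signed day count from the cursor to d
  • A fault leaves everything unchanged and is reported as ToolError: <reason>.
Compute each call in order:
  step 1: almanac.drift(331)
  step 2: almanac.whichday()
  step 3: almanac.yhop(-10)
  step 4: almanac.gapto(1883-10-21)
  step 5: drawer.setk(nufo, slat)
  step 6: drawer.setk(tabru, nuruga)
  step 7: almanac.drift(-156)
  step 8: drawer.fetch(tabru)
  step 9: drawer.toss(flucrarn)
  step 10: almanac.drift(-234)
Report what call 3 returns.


Answer: 1884-03-25

Derivation:
·→ almanac.drift(331)
·← 1894-03-25
·→ almanac.whichday()
·← Sunday
·→ almanac.yhop(-10)
·← 1884-03-25
·→ almanac.gapto(1883-10-21)
·← -156
·→ drawer.setk(nufo, slat)
·← nil
·→ drawer.setk(tabru, nuruga)
·← nil
·→ almanac.drift(-156)
·← 1883-10-21
·→ drawer.fetch(tabru)
·← nuruga
·→ drawer.toss(flucrarn)
·← ToolError: no such key flucrarn
·→ almanac.drift(-234)
·← 1883-03-01
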